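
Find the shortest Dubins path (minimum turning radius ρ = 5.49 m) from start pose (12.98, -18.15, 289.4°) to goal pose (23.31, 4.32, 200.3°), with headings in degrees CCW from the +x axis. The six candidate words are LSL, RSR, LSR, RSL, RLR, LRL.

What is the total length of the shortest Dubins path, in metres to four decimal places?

Let ψ = atan2(Δy, Δx) = atan2(22.47, 10.33) = 65.3106° be the start→goal bearing.
Normalize: d = |goal − start| / ρ = 24.730746/5.49 = 4.504690, α = (θ_start − ψ) mod 360° = 224.0894° = 3.911098 rad, β = (θ_goal − ψ) mod 360° = 134.9894° = 2.356009 rad.
Common terms: sin α = -0.695780, cos α = -0.718255, sin β = 0.707238, cos β = -0.706976, cos(α−β) = 0.015707, d² = 20.292229. Work in radians in the unit-radius frame; every candidate has L = ρ·(t + p + q).
LSL: p² = 2 + d² − 2cos(α−β) + 2d(sin α − sin β) = 9.620497; p = √p² = 3.101693; φ = atan2(cos β − cos α, d + sin α − sin β) = 0.003637 rad; t = (φ − α) mod 2π = 2.375724 rad, q = (β − φ) mod 2π = 2.352373 rad → L = 5.49·(2.375724 + 3.101693 + 2.352373) = 5.49·7.829790 = 42.985545 m
RSR: p² = 2 + d² − 2cos(α−β) + 2d(sin β − sin α) = 34.901131; p = √p² = 5.907718; φ = atan2(cos α − cos β, d − sin α + sin β) = -0.001909 rad; t = (α − φ) mod 2π = 3.913007 rad, q = (φ − β) mod 2π = 3.925267 rad → L = 5.49·(3.913007 + 5.907718 + 3.925267) = 5.49·13.745992 = 75.465494 m
LSR: p² = d² − 2 + 2cos(α−β) + 2d(sin α + sin β) = 18.426874; p = √p² = 4.292653; φ = atan2(−cos α − cos β, d + sin α + sin β) − atan2(−2, p) = 0.741701 rad; t = (φ − α) mod 2π = 3.113789 rad, q = (φ − β) mod 2π = 4.668877 rad → L = 5.49·(3.113789 + 4.292653 + 4.668877) = 5.49·12.075319 = 66.293503 m
RSL: p² = d² − 2 + 2cos(α−β) − 2d(sin α + sin β) = 18.220413; p = √p² = 4.268538; φ = atan2(cos α + cos β, d − sin α − sin β) − atan2(2, p) = -0.745325 rad; t = (α − φ) mod 2π = 4.656422 rad, q = (β − φ) mod 2π = 3.101334 rad → L = 5.49·(4.656422 + 4.268538 + 3.101334) = 5.49·12.026293 = 66.024351 m
RLR: c = (6 − d² + 2cos(α−β) + 2d(sin α − sin β))/8 = -3.362641, |c| > 1 → infeasible
LRL: c = (6 − d² + 2cos(α−β) − 2d(sin α − sin β))/8 = -0.202562; p = 2π − arccos c = 4.508415 rad; φ = atan2(cos β − cos α, d + sin α − sin β) = 0.003637 rad; t = (φ − α + p/2) mod 2π = 4.629932 rad, q = (β − α − t + p) mod 2π = 4.606580 rad → L = 5.49·(4.629932 + 4.508415 + 4.606580) = 5.49·13.744928 = 75.459653 m
Shortest: LSL with L = 42.985545 m ≈ 42.9855 m

42.9855 m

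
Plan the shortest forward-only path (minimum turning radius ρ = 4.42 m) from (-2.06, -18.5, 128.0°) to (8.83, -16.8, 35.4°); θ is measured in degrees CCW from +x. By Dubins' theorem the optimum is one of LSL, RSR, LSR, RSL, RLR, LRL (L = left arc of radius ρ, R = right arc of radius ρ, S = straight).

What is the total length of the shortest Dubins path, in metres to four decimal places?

Let ψ = atan2(Δy, Δx) = atan2(1.70, 10.89) = 8.8726° be the start→goal bearing.
Normalize: d = |goal − start| / ρ = 11.021892/4.42 = 2.493641, α = (θ_start − ψ) mod 360° = 119.1274° = 2.079165 rad, β = (θ_goal − ψ) mod 360° = 26.5274° = 0.462990 rad.
Common terms: sin α = 0.873540, cos α = -0.486753, sin β = 0.446625, cos β = 0.894721, cos(α−β) = -0.045363, d² = 6.218244. Work in radians in the unit-radius frame; every candidate has L = ρ·(t + p + q).
LSL: p² = 2 + d² − 2cos(α−β) + 2d(sin α − sin β) = 10.438113; p = √p² = 3.230807; φ = atan2(cos β − cos α, d + sin α − sin β) = 0.441830 rad; t = (φ − α) mod 2π = 4.645850 rad, q = (β − φ) mod 2π = 0.021160 rad → L = 4.42·(4.645850 + 3.230807 + 0.021160) = 4.42·7.897817 = 34.908353 m
RSR: p² = 2 + d² − 2cos(α−β) + 2d(sin β − sin α) = 6.179826; p = √p² = 2.485926; φ = atan2(cos α − cos β, d − sin α + sin β) = -0.589226 rad; t = (α − φ) mod 2π = 2.668391 rad, q = (φ − β) mod 2π = 5.230969 rad → L = 4.42·(2.668391 + 2.485926 + 5.230969) = 4.42·10.385286 = 45.902964 m
LSR: p² = d² − 2 + 2cos(α−β) + 2d(sin α + sin β) = 10.711552; p = √p² = 3.272851; φ = atan2(−cos α − cos β, d + sin α + sin β) − atan2(−2, p) = 0.441966 rad; t = (φ − α) mod 2π = 4.645987 rad, q = (φ − β) mod 2π = 6.262162 rad → L = 4.42·(4.645987 + 3.272851 + 6.262162) = 4.42·14.181000 = 62.680018 m
RSL: p² = d² − 2 + 2cos(α−β) − 2d(sin α + sin β) = -2.456517 < 0 → infeasible
RLR: c = (6 − d² + 2cos(α−β) + 2d(sin α − sin β))/8 = 0.227522; p = 2π − arccos c = 4.941921 rad; φ = atan2(cos α − cos β, d − sin α + sin β) = -0.589226 rad; t = (α − φ + p/2) mod 2π = 5.139352 rad, q = (α − β − t + p) mod 2π = 1.418744 rad → L = 4.42·(5.139352 + 4.941921 + 1.418744) = 4.42·11.500017 = 50.830073 m
LRL: c = (6 − d² + 2cos(α−β) − 2d(sin α − sin β))/8 = -0.304764; p = 2π − arccos c = 4.402698 rad; φ = atan2(cos β − cos α, d + sin α − sin β) = 0.441830 rad; t = (φ − α + p/2) mod 2π = 0.564014 rad, q = (β − α − t + p) mod 2π = 2.222509 rad → L = 4.42·(0.564014 + 4.402698 + 2.222509) = 4.42·7.189221 = 31.776359 m
Shortest: LRL with L = 31.776359 m ≈ 31.7764 m

31.7764 m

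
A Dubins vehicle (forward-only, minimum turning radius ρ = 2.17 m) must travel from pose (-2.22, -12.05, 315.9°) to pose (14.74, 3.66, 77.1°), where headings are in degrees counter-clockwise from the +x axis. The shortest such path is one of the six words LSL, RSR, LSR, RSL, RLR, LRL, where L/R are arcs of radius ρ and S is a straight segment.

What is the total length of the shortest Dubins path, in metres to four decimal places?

Let ψ = atan2(Δy, Δx) = atan2(15.71, 16.96) = 42.8089° be the start→goal bearing.
Normalize: d = |goal − start| / ρ = 23.118082/2.17 = 10.653494, α = (θ_start − ψ) mod 360° = 273.0911° = 4.766340 rad, β = (θ_goal − ψ) mod 360° = 34.2911° = 0.598493 rad.
Common terms: sin α = -0.998545, cos α = 0.053925, sin β = 0.563398, cos β = 0.826185, cos(α−β) = -0.518027, d² = 113.496931. Work in radians in the unit-radius frame; every candidate has L = ρ·(t + p + q).
LSL: p² = 2 + d² − 2cos(α−β) + 2d(sin α − sin β) = 83.252676; p = √p² = 9.124290; φ = atan2(cos β − cos α, d + sin α − sin β) = 0.084739 rad; t = (φ − α) mod 2π = 1.601585 rad, q = (β − φ) mod 2π = 0.513754 rad → L = 2.17·(1.601585 + 9.124290 + 0.513754) = 2.17·11.239629 = 24.389996 m
RSR: p² = 2 + d² − 2cos(α−β) + 2d(sin β − sin α) = 149.813295; p = √p² = 12.239824; φ = atan2(cos α − cos β, d − sin α + sin β) = -0.063136 rad; t = (α − φ) mod 2π = 4.829476 rad, q = (φ − β) mod 2π = 5.621556 rad → L = 2.17·(4.829476 + 12.239824 + 5.621556) = 2.17·22.690856 = 49.239157 m
LSR: p² = d² − 2 + 2cos(α−β) + 2d(sin α + sin β) = 101.189214; p = √p² = 10.059285; φ = atan2(−cos α − cos β, d + sin α + sin β) − atan2(−2, p) = 0.110344 rad; t = (φ − α) mod 2π = 1.627189 rad, q = (φ − β) mod 2π = 5.795035 rad → L = 2.17·(1.627189 + 10.059285 + 5.795035) = 2.17·17.481510 = 37.934876 m
RSL: p² = d² − 2 + 2cos(α−β) − 2d(sin α + sin β) = 119.732541; p = √p² = 10.942237; φ = atan2(cos α + cos β, d − sin α − sin β) − atan2(2, p) = -0.101578 rad; t = (α − φ) mod 2π = 4.867918 rad, q = (β − φ) mod 2π = 0.700072 rad → L = 2.17·(4.867918 + 10.942237 + 0.700072) = 2.17·16.510226 = 35.827190 m
RLR: c = (6 − d² + 2cos(α−β) + 2d(sin α − sin β))/8 = -17.726662, |c| > 1 → infeasible
LRL: c = (6 − d² + 2cos(α−β) − 2d(sin α − sin β))/8 = -9.406584, |c| > 1 → infeasible
Shortest: LSL with L = 24.389996 m ≈ 24.3900 m

24.3900 m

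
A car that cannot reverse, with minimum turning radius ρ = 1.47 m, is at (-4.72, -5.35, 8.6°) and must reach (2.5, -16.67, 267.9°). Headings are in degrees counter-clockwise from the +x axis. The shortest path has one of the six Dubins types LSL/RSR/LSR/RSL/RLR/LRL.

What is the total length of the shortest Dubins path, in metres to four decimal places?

13.8478 m

Let ψ = atan2(Δy, Δx) = atan2(-11.32, 7.22) = -57.4699° be the start→goal bearing.
Normalize: d = |goal − start| / ρ = 13.426496/1.47 = 9.133671, α = (θ_start − ψ) mod 360° = 66.0699° = 1.153137 rad, β = (θ_goal − ψ) mod 360° = 325.3699° = 5.678776 rad.
Common terms: sin α = 0.914041, cos α = 0.405622, sin β = -0.568276, cos β = 0.822838, cos(α−β) = -0.185667, d² = 83.423944. Work in radians in the unit-radius frame; every candidate has L = ρ·(t + p + q).
LSL: p² = 2 + d² − 2cos(α−β) + 2d(sin α − sin β) = 112.873270; p = √p² = 10.624183; φ = atan2(cos β − cos α, d + sin α − sin β) = 0.039281 rad; t = (φ − α) mod 2π = 5.169329 rad, q = (β − φ) mod 2π = 5.639495 rad → L = 1.47·(5.169329 + 10.624183 + 5.639495) = 1.47·21.433007 = 31.506521 m
RSR: p² = 2 + d² − 2cos(α−β) + 2d(sin β − sin α) = 58.717283; p = √p² = 7.662720; φ = atan2(cos α − cos β, d − sin α + sin β) = -0.054474 rad; t = (α − φ) mod 2π = 1.207612 rad, q = (φ − β) mod 2π = 0.549935 rad → L = 1.47·(1.207612 + 7.662720 + 0.549935) = 1.47·9.420267 = 13.847792 m
LSR: p² = d² − 2 + 2cos(α−β) + 2d(sin α + sin β) = 87.368814; p = √p² = 9.347129; φ = atan2(−cos α − cos β, d + sin α + sin β) − atan2(−2, p) = 0.081917 rad; t = (φ − α) mod 2π = 5.211965 rad, q = (φ − β) mod 2π = 0.686326 rad → L = 1.47·(5.211965 + 9.347129 + 0.686326) = 1.47·15.245420 = 22.410768 m
RSL: p² = d² − 2 + 2cos(α−β) − 2d(sin α + sin β) = 74.736407; p = √p² = 8.645022; φ = atan2(cos α + cos β, d − sin α − sin β) − atan2(2, p) = -0.088458 rad; t = (α − φ) mod 2π = 1.241595 rad, q = (β − φ) mod 2π = 5.767234 rad → L = 1.47·(1.241595 + 8.645022 + 5.767234) = 1.47·15.653850 = 23.011160 m
RLR: c = (6 − d² + 2cos(α−β) + 2d(sin α − sin β))/8 = -6.339660, |c| > 1 → infeasible
LRL: c = (6 − d² + 2cos(α−β) − 2d(sin α − sin β))/8 = -13.109159, |c| > 1 → infeasible
Shortest: RSR with L = 13.847792 m ≈ 13.8478 m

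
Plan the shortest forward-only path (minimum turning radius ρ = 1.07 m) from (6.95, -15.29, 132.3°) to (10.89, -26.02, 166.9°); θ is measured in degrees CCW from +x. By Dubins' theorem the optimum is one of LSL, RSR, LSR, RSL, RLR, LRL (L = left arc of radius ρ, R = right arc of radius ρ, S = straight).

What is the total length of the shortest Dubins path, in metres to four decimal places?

Let ψ = atan2(Δy, Δx) = atan2(-10.73, 3.94) = -69.8370° be the start→goal bearing.
Normalize: d = |goal − start| / ρ = 11.430507/1.07 = 10.682717, α = (θ_start − ψ) mod 360° = 202.1370° = 3.527957 rad, β = (θ_goal − ψ) mod 360° = 236.7370° = 4.131841 rad.
Common terms: sin α = -0.376823, cos α = -0.926285, sin β = -0.836162, cos β = -0.548483, cos(α−β) = 0.823136, d² = 114.120447. Work in radians in the unit-radius frame; every candidate has L = ρ·(t + p + q).
LSL: p² = 2 + d² − 2cos(α−β) + 2d(sin α − sin β) = 124.288152; p = √p² = 11.148460; φ = atan2(cos β − cos α, d + sin α − sin β) = 0.033895 rad; t = (φ − α) mod 2π = 2.789123 rad, q = (β − φ) mod 2π = 4.097946 rad → L = 1.07·(2.789123 + 11.148460 + 4.097946) = 1.07·18.035529 = 19.298016 m
RSR: p² = 2 + d² − 2cos(α−β) + 2d(sin β − sin α) = 104.660196; p = √p² = 10.230357; φ = atan2(cos α − cos β, d − sin α + sin β) = -0.036938 rad; t = (α − φ) mod 2π = 3.564895 rad, q = (φ − β) mod 2π = 2.114407 rad → L = 1.07·(3.564895 + 10.230357 + 2.114407) = 1.07·15.909658 = 17.023334 m
LSR: p² = d² − 2 + 2cos(α−β) + 2d(sin α + sin β) = 87.850769; p = √p² = 9.372874; φ = atan2(−cos α − cos β, d + sin α + sin β) − atan2(−2, p) = 0.364723 rad; t = (φ − α) mod 2π = 3.119951 rad, q = (φ − β) mod 2π = 2.516067 rad → L = 1.07·(3.119951 + 9.372874 + 2.516067) = 1.07·15.008893 = 16.059515 m
RSL: p² = d² − 2 + 2cos(α−β) − 2d(sin α + sin β) = 139.682671; p = √p² = 11.818742; φ = atan2(cos α + cos β, d − sin α − sin β) − atan2(2, p) = -0.290980 rad; t = (α − φ) mod 2π = 3.818937 rad, q = (β − φ) mod 2π = 4.422821 rad → L = 1.07·(3.818937 + 11.818742 + 4.422821) = 1.07·20.060500 = 21.464735 m
RLR: c = (6 − d² + 2cos(α−β) + 2d(sin α − sin β))/8 = -12.082525, |c| > 1 → infeasible
LRL: c = (6 − d² + 2cos(α−β) − 2d(sin α − sin β))/8 = -14.536019, |c| > 1 → infeasible
Shortest: LSR with L = 16.059515 m ≈ 16.0595 m

16.0595 m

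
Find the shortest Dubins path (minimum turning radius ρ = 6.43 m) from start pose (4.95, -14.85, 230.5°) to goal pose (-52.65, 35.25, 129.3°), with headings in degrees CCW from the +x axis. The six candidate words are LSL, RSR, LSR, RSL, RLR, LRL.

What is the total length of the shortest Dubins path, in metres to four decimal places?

Let ψ = atan2(Δy, Δx) = atan2(50.10, -57.60) = 138.9835° be the start→goal bearing.
Normalize: d = |goal − start| / ρ = 76.339832/6.43 = 11.872447, α = (θ_start − ψ) mod 360° = 91.5165° = 1.597264 rad, β = (θ_goal − ψ) mod 360° = 350.3165° = 6.114176 rad.
Common terms: sin α = 0.999650, cos α = -0.026464, sin β = -0.168206, cos β = 0.985752, cos(α−β) = -0.194234, d² = 140.954991. Work in radians in the unit-radius frame; every candidate has L = ρ·(t + p + q).
LSL: p² = 2 + d² − 2cos(α−β) + 2d(sin α − sin β) = 171.074069; p = √p² = 13.079529; φ = atan2(cos β − cos α, d + sin α − sin β) = 0.077467 rad; t = (φ − α) mod 2π = 4.763388 rad, q = (β − φ) mod 2π = 6.036709 rad → L = 6.43·(4.763388 + 13.079529 + 6.036709) = 6.43·23.879626 = 153.545995 m
RSR: p² = 2 + d² − 2cos(α−β) + 2d(sin β − sin α) = 115.612850; p = √p² = 10.752342; φ = atan2(cos α − cos β, d − sin α + sin β) = -0.094279 rad; t = (α − φ) mod 2π = 1.691543 rad, q = (φ − β) mod 2π = 0.074731 rad → L = 6.43·(1.691543 + 10.752342 + 0.074731) = 6.43·12.518615 = 80.494693 m
LSR: p² = d² − 2 + 2cos(α−β) + 2d(sin α + sin β) = 158.309067; p = √p² = 12.582093; φ = atan2(−cos α − cos β, d + sin α + sin β) − atan2(−2, p) = 0.082269 rad; t = (φ − α) mod 2π = 4.768190 rad, q = (φ − β) mod 2π = 0.251278 rad → L = 6.43·(4.768190 + 12.582093 + 0.251278) = 6.43·17.601562 = 113.178043 m
RSL: p² = d² − 2 + 2cos(α−β) − 2d(sin α + sin β) = 118.823978; p = √p² = 10.900641; φ = atan2(cos α + cos β, d − sin α − sin β) − atan2(2, p) = -0.094791 rad; t = (α − φ) mod 2π = 1.692055 rad, q = (β − φ) mod 2π = 6.208967 rad → L = 6.43·(1.692055 + 10.900641 + 6.208967) = 6.43·18.801662 = 120.894690 m
RLR: c = (6 − d² + 2cos(α−β) + 2d(sin α − sin β))/8 = -13.451606, |c| > 1 → infeasible
LRL: c = (6 − d² + 2cos(α−β) − 2d(sin α − sin β))/8 = -20.384259, |c| > 1 → infeasible
Shortest: RSR with L = 80.494693 m ≈ 80.4947 m

80.4947 m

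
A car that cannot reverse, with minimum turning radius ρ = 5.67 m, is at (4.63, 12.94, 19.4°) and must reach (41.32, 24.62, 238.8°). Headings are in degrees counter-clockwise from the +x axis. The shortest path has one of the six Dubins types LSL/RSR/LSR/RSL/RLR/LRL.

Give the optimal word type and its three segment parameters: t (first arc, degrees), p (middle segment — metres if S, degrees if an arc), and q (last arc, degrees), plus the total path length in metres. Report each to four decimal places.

LSR: t = 14.8882°, p = 33.0846 m, q = 155.4882°, L = 49.9451 m

Let ψ = atan2(Δy, Δx) = atan2(11.68, 36.69) = 17.6585° be the start→goal bearing.
Normalize: d = |goal − start| / ρ = 38.504266/5.67 = 6.790876, α = (θ_start − ψ) mod 360° = 1.7415° = 0.030395 rad, β = (θ_goal − ψ) mod 360° = 221.1415° = 3.859647 rad.
Common terms: sin α = 0.030390, cos α = 0.999538, sin β = -0.657921, cos β = -0.753087, cos(α−β) = -0.772734, d² = 46.115995. Work in radians in the unit-radius frame; every candidate has L = ρ·(t + p + q).
LSL: p² = 2 + d² − 2cos(α−β) + 2d(sin α − sin β) = 59.009931; p = √p² = 7.681792; φ = atan2(cos β − cos α, d + sin α − sin β) = -0.230180 rad; t = (φ − α) mod 2π = 6.022610 rad, q = (β − φ) mod 2π = 4.089828 rad → L = 5.67·(6.022610 + 7.681792 + 4.089828) = 5.67·17.794230 = 100.893283 m
RSR: p² = 2 + d² − 2cos(α−β) + 2d(sin β − sin α) = 40.312992; p = √p² = 6.349251; φ = atan2(cos α − cos β, d − sin α + sin β) = 0.279668 rad; t = (α − φ) mod 2π = 6.033912 rad, q = (φ − β) mod 2π = 2.703206 rad → L = 5.67·(6.033912 + 6.349251 + 2.703206) = 5.67·15.086370 = 85.539715 m
LSR: p² = d² − 2 + 2cos(α−β) + 2d(sin α + sin β) = 34.047562; p = √p² = 5.835029; φ = atan2(−cos α − cos β, d + sin α + sin β) − atan2(−2, p) = 0.290243 rad; t = (φ − α) mod 2π = 0.259848 rad, q = (φ − β) mod 2π = 2.713781 rad → L = 5.67·(0.259848 + 5.835029 + 2.713781) = 5.67·8.808658 = 49.945090 m
RSL: p² = d² − 2 + 2cos(α−β) − 2d(sin α + sin β) = 51.093493; p = √p² = 7.147971; φ = atan2(cos α + cos β, d − sin α − sin β) − atan2(2, p) = -0.239614 rad; t = (α − φ) mod 2π = 0.270008 rad, q = (β − φ) mod 2π = 4.099261 rad → L = 5.67·(0.270008 + 7.147971 + 4.099261) = 5.67·11.517241 = 65.302754 m
RLR: c = (6 − d² + 2cos(α−β) + 2d(sin α − sin β))/8 = -4.039124, |c| > 1 → infeasible
LRL: c = (6 − d² + 2cos(α−β) − 2d(sin α − sin β))/8 = -6.376241, |c| > 1 → infeasible
Shortest: LSR with L = 49.945090 m ≈ 49.9451 m
Convert LSR to answer units (arcs ×180/π): t = 0.259848·180/π = 14.8882°, p = ρ·p = 5.67·5.835029 = 33.0846 m, q = 2.713781·180/π = 155.4882°, L = 49.9451 m.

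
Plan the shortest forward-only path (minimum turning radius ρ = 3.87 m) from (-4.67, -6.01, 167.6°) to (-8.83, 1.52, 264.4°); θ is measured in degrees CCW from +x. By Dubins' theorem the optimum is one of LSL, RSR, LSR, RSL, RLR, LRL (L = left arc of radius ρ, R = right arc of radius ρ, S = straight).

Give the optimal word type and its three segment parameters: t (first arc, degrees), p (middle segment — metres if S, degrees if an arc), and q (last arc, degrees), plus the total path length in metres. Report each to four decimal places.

RSR: t = 12.6243°, p = 9.7586 m, q = 250.5757°, L = 27.5363 m

Let ψ = atan2(Δy, Δx) = atan2(7.53, -4.16) = 118.9188° be the start→goal bearing.
Normalize: d = |goal − start| / ρ = 8.602703/3.87 = 2.222921, α = (θ_start − ψ) mod 360° = 48.6812° = 0.849648 rad, β = (θ_goal − ψ) mod 360° = 145.4812° = 2.539127 rad.
Common terms: sin α = 0.751048, cos α = 0.660248, sin β = 0.566676, cos β = -0.823941, cos(α−β) = -0.118404, d² = 4.941376. Work in radians in the unit-radius frame; every candidate has L = ρ·(t + p + q).
LSL: p² = 2 + d² − 2cos(α−β) + 2d(sin α − sin β) = 7.997873; p = √p² = 2.828051; φ = atan2(cos β − cos α, d + sin α − sin β) = -0.552491 rad; t = (φ − α) mod 2π = 4.881046 rad, q = (β − φ) mod 2π = 3.091618 rad → L = 3.87·(4.881046 + 2.828051 + 3.091618) = 3.87·10.800715 = 41.798768 m
RSR: p² = 2 + d² − 2cos(α−β) + 2d(sin β − sin α) = 6.358495; p = √p² = 2.521606; φ = atan2(cos α − cos β, d − sin α + sin β) = 0.629312 rad; t = (α − φ) mod 2π = 0.220336 rad, q = (φ − β) mod 2π = 4.373370 rad → L = 3.87·(0.220336 + 2.521606 + 4.373370) = 3.87·7.115312 = 27.536259 m
LSR: p² = d² − 2 + 2cos(α−β) + 2d(sin α + sin β) = 8.562960; p = √p² = 2.926254; φ = atan2(−cos α − cos β, d + sin α + sin β) − atan2(−2, p) = 0.645744 rad; t = (φ − α) mod 2π = 6.079281 rad, q = (φ − β) mod 2π = 4.389802 rad → L = 3.87·(6.079281 + 2.926254 + 4.389802) = 3.87·13.395337 = 51.839955 m
RSL: p² = d² − 2 + 2cos(α−β) − 2d(sin α + sin β) = -3.153824 < 0 → infeasible
RLR: c = (6 − d² + 2cos(α−β) + 2d(sin α − sin β))/8 = 0.205188; p = 2π − arccos c = 4.919045 rad; φ = atan2(cos α − cos β, d − sin α + sin β) = 0.629312 rad; t = (α − φ + p/2) mod 2π = 2.679859 rad, q = (α − β − t + p) mod 2π = 0.549708 rad → L = 3.87·(2.679859 + 4.919045 + 0.549708) = 3.87·8.148611 = 31.535124 m
LRL: c = (6 − d² + 2cos(α−β) − 2d(sin α − sin β))/8 = 0.000266; p = 2π − arccos c = 4.712655 rad; φ = atan2(cos β − cos α, d + sin α − sin β) = -0.552491 rad; t = (φ − α + p/2) mod 2π = 0.954188 rad, q = (β − α − t + p) mod 2π = 5.447946 rad → L = 3.87·(0.954188 + 4.712655 + 5.447946) = 3.87·11.114788 = 43.014231 m
Shortest: RSR with L = 27.536259 m ≈ 27.5363 m
Convert RSR to answer units (arcs ×180/π): t = 0.220336·180/π = 12.6243°, p = ρ·p = 3.87·2.521606 = 9.7586 m, q = 4.373370·180/π = 250.5757°, L = 27.5363 m.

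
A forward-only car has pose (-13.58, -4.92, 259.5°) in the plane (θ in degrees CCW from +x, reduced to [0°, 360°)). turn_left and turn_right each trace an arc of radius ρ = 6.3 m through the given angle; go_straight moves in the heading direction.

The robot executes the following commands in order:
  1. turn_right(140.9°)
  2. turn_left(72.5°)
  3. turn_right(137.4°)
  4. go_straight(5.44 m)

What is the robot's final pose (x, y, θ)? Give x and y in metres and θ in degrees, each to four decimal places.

set_pose: (x, y, θ) = (-13.5800, -4.9200, 259.5000°), ρ = 6.3
turn_right(140.9°): centre at ρ to the right, rotate −140.9° → (-25.3058, -6.7877, 118.6000°)
turn_left(72.5°): centre at ρ to the left, rotate +72.5° → (-32.0500, -3.6213, 191.1000°)
turn_right(137.4°): centre at ρ to the right, rotate −137.4° → (-38.3402, 6.2905, 53.7000°)
go_straight(5.44): x += 5.44·cos θ, y += 5.44·sin θ → (-35.1197, 10.6748, 53.7000°)

(-35.1197, 10.6748, 53.7000°)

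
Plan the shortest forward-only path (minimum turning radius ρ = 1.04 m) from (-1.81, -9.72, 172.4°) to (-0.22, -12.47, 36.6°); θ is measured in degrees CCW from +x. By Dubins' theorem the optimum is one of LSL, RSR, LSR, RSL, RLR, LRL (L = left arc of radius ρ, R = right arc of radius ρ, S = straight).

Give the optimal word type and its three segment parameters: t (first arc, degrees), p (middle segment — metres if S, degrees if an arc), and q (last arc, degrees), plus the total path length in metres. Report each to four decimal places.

LSL: t = 148.9962°, p = 1.4172 m, q = 75.2038°, L = 5.4867 m

Let ψ = atan2(Δy, Δx) = atan2(-2.75, 1.59) = -59.9643° be the start→goal bearing.
Normalize: d = |goal − start| / ρ = 3.176570/1.04 = 3.054395, α = (θ_start − ψ) mod 360° = 232.3643° = 4.055522 rad, β = (θ_goal − ψ) mod 360° = 96.5643° = 1.685365 rad.
Common terms: sin α = -0.791909, cos α = -0.610639, sin β = 0.993444, cos β = -0.114318, cos(α−β) = -0.716911, d² = 9.329327. Work in radians in the unit-radius frame; every candidate has L = ρ·(t + p + q).
LSL: p² = 2 + d² − 2cos(α−β) + 2d(sin α − sin β) = 1.856801; p = √p² = 1.362645; φ = atan2(cos β − cos α, d + sin α − sin β) = 0.372810 rad; t = (φ − α) mod 2π = 2.600473 rad, q = (β − φ) mod 2π = 1.312555 rad → L = 1.04·(2.600473 + 1.362645 + 1.312555) = 1.04·5.275673 = 5.486700 m
RSR: p² = 2 + d² − 2cos(α−β) + 2d(sin β − sin α) = 23.669496; p = √p² = 4.865131; φ = atan2(cos α − cos β, d − sin α + sin β) = -0.102194 rad; t = (α − φ) mod 2π = 4.157716 rad, q = (φ − β) mod 2π = 4.495627 rad → L = 1.04·(4.157716 + 4.865131 + 4.495627) = 1.04·13.518473 = 14.059212 m
LSR: p² = d² − 2 + 2cos(α−β) + 2d(sin α + sin β) = 7.126641; p = √p² = 2.669577; φ = atan2(−cos α − cos β, d + sin α + sin β) − atan2(−2, p) = 0.862061 rad; t = (φ − α) mod 2π = 3.089725 rad, q = (φ − β) mod 2π = 5.459882 rad → L = 1.04·(3.089725 + 2.669577 + 5.459882) = 1.04·11.219184 = 11.667951 m
RSL: p² = d² − 2 + 2cos(α−β) − 2d(sin α + sin β) = 4.664370; p = √p² = 2.159715; φ = atan2(cos α + cos β, d − sin α − sin β) − atan2(2, p) = -0.995870 rad; t = (α − φ) mod 2π = 5.051392 rad, q = (β − φ) mod 2π = 2.681235 rad → L = 1.04·(5.051392 + 2.159715 + 2.681235) = 1.04·9.892341 = 10.288035 m
RLR: c = (6 − d² + 2cos(α−β) + 2d(sin α − sin β))/8 = -1.958687, |c| > 1 → infeasible
LRL: c = (6 − d² + 2cos(α−β) − 2d(sin α − sin β))/8 = 0.767900; p = 2π − arccos c = 5.587945 rad; φ = atan2(cos β − cos α, d + sin α − sin β) = 0.372810 rad; t = (φ − α + p/2) mod 2π = 5.394446 rad, q = (β − α − t + p) mod 2π = 4.106527 rad → L = 1.04·(5.394446 + 5.587945 + 4.106527) = 1.04·15.088919 = 15.692475 m
Shortest: LSL with L = 5.486700 m ≈ 5.4867 m
Convert LSL to answer units (arcs ×180/π): t = 2.600473·180/π = 148.9962°, p = ρ·p = 1.04·1.362645 = 1.4172 m, q = 1.312555·180/π = 75.2038°, L = 5.4867 m.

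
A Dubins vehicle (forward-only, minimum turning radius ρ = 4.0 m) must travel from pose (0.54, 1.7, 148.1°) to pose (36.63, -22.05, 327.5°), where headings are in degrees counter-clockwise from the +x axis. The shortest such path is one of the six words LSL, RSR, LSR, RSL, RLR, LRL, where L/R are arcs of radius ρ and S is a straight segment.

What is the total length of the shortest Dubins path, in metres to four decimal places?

Let ψ = atan2(Δy, Δx) = atan2(-23.75, 36.09) = -33.3480° be the start→goal bearing.
Normalize: d = |goal − start| / ρ = 43.203595/4.0 = 10.800899, α = (θ_start − ψ) mod 360° = 181.4480° = 3.166865 rad, β = (θ_goal − ψ) mod 360° = 0.8480° = 0.014800 rad.
Common terms: sin α = -0.025270, cos α = -0.999681, sin β = 0.014800, cos β = 0.999890, cos(α−β) = -0.999945, d² = 116.659413. Work in radians in the unit-radius frame; every candidate has L = ρ·(t + p + q).
LSL: p² = 2 + d² − 2cos(α−β) + 2d(sin α − sin β) = 119.793732; p = √p² = 10.945032; φ = atan2(cos β − cos α, d + sin α − sin β) = 0.183724 rad; t = (φ − α) mod 2π = 3.300044 rad, q = (β − φ) mod 2π = 6.114262 rad → L = 4.0·(3.300044 + 10.945032 + 6.114262) = 4.0·20.359338 = 81.437353 m
RSR: p² = 2 + d² − 2cos(α−β) + 2d(sin β − sin α) = 121.524874; p = √p² = 11.023832; φ = atan2(cos α − cos β, d − sin α + sin β) = -0.182396 rad; t = (α − φ) mod 2π = 3.349261 rad, q = (φ − β) mod 2π = 6.085989 rad → L = 4.0·(3.349261 + 11.023832 + 6.085989) = 4.0·20.459082 = 81.836328 m
LSR: p² = d² − 2 + 2cos(α−β) + 2d(sin α + sin β) = 112.433355; p = √p² = 10.603460; φ = atan2(−cos α − cos β, d + sin α + sin β) − atan2(−2, p) = 0.186408 rad; t = (φ − α) mod 2π = 3.302728 rad, q = (φ − β) mod 2π = 0.171608 rad → L = 4.0·(3.302728 + 10.603460 + 0.171608) = 4.0·14.077796 = 56.311183 m
RSL: p² = d² − 2 + 2cos(α−β) − 2d(sin α + sin β) = 112.885689; p = √p² = 10.624768; φ = atan2(cos α + cos β, d − sin α − sin β) − atan2(2, p) = -0.186043 rad; t = (α − φ) mod 2π = 3.352908 rad, q = (β − φ) mod 2π = 0.200843 rad → L = 4.0·(3.352908 + 10.624768 + 0.200843) = 4.0·14.178518 = 56.714074 m
RLR: c = (6 − d² + 2cos(α−β) + 2d(sin α − sin β))/8 = -14.190609, |c| > 1 → infeasible
LRL: c = (6 − d² + 2cos(α−β) − 2d(sin α − sin β))/8 = -13.974216, |c| > 1 → infeasible
Shortest: LSR with L = 56.311183 m ≈ 56.3112 m

56.3112 m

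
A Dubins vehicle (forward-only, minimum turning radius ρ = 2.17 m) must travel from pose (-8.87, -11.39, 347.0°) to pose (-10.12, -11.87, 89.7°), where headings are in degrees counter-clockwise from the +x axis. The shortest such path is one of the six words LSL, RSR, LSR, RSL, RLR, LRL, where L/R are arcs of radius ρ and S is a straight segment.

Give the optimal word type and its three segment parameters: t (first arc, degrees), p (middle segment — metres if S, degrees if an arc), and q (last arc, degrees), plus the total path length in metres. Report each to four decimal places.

LRL: t = 13.7991°, p = 294.6737°, q = 23.5746°, L = 12.5758 m

Let ψ = atan2(Δy, Δx) = atan2(-0.48, -1.25) = -158.9932° be the start→goal bearing.
Normalize: d = |goal − start| / ρ = 1.338992/2.17 = 0.617047, α = (θ_start − ψ) mod 360° = 145.9932° = 2.548062 rad, β = (θ_goal − ψ) mod 360° = 248.6932° = 4.340515 rad.
Common terms: sin α = 0.559291, cos α = -0.828971, sin β = -0.931648, cos β = -0.363362, cos(α−β) = -0.219846, d² = 0.380747. Work in radians in the unit-radius frame; every candidate has L = ρ·(t + p + q).
LSL: p² = 2 + d² − 2cos(α−β) + 2d(sin α − sin β) = 4.660399; p = √p² = 2.158796; φ = atan2(cos β − cos α, d + sin α − sin β) = 0.217388 rad; t = (φ − α) mod 2π = 3.952512 rad, q = (β − φ) mod 2π = 4.123127 rad → L = 2.17·(3.952512 + 2.158796 + 4.123127) = 2.17·10.234434 = 22.208722 m
RSR: p² = 2 + d² − 2cos(α−β) + 2d(sin β − sin α) = 0.980480; p = √p² = 0.990192; φ = atan2(cos α − cos β, d − sin α + sin β) = -2.652051 rad; t = (α − φ) mod 2π = 5.200113 rad, q = (φ − β) mod 2π = 5.573805 rad → L = 2.17·(5.200113 + 0.990192 + 5.573805) = 2.17·11.764109 = 25.528117 m
LSR: p² = d² − 2 + 2cos(α−β) + 2d(sin α + sin β) = -2.518469 < 0 → infeasible
RSL: p² = d² − 2 + 2cos(α−β) − 2d(sin α + sin β) = -1.599422 < 0 → infeasible
RLR: c = (6 − d² + 2cos(α−β) + 2d(sin α − sin β))/8 = 0.877440; p = 2π − arccos c = 5.782888 rad; φ = atan2(cos α − cos β, d − sin α + sin β) = -2.652051 rad; t = (α − φ + p/2) mod 2π = 1.808372 rad, q = (α − β − t + p) mod 2π = 2.182063 rad → L = 2.17·(1.808372 + 5.782888 + 2.182063) = 2.17·9.773323 = 21.208111 m
LRL: c = (6 − d² + 2cos(α−β) − 2d(sin α − sin β))/8 = 0.417450; p = 2π − arccos c = 5.143026 rad; φ = atan2(cos β − cos α, d + sin α − sin β) = 0.217388 rad; t = (φ − α + p/2) mod 2π = 0.240839 rad, q = (β − α − t + p) mod 2π = 0.411455 rad → L = 2.17·(0.240839 + 5.143026 + 0.411455) = 2.17·5.795321 = 12.575846 m
Shortest: LRL with L = 12.575846 m ≈ 12.5758 m
Convert LRL to answer units (arcs ×180/π): t = 0.240839·180/π = 13.7991°, p = 5.143026·180/π = 294.6737°, q = 0.411455·180/π = 23.5746°, L = 12.5758 m.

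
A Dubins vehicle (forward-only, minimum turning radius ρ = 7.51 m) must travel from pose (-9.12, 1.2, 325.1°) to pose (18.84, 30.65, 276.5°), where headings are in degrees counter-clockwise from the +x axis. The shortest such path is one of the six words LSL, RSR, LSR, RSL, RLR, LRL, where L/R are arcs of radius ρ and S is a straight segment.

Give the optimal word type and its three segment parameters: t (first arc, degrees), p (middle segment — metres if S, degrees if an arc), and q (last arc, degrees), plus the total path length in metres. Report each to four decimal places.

Let ψ = atan2(Δy, Δx) = atan2(29.45, 27.96) = 46.4867° be the start→goal bearing.
Normalize: d = |goal − start| / ρ = 40.608670/7.51 = 5.407280, α = (θ_start − ψ) mod 360° = 278.6133° = 4.862719 rad, β = (θ_goal − ψ) mod 360° = 230.0133° = 4.014489 rad.
Common terms: sin α = -0.988722, cos α = 0.149765, sin β = -0.766194, cos β = -0.642610, cos(α−β) = 0.661312, d² = 29.238673. Work in radians in the unit-radius frame; every candidate has L = ρ·(t + p + q).
LSL: p² = 2 + d² − 2cos(α−β) + 2d(sin α − sin β) = 27.509507; p = √p² = 5.244951; φ = atan2(cos β − cos α, d + sin α − sin β) = -0.151654 rad; t = (φ − α) mod 2π = 1.268811 rad, q = (β − φ) mod 2π = 4.166144 rad → L = 7.51·(1.268811 + 5.244951 + 4.166144) = 7.51·10.679906 = 80.206093 m
RSR: p² = 2 + d² − 2cos(α−β) + 2d(sin β − sin α) = 32.322592; p = √p² = 5.685296; φ = atan2(cos α − cos β, d − sin α + sin β) = 0.139828 rad; t = (α − φ) mod 2π = 4.722892 rad, q = (φ − β) mod 2π = 2.408524 rad → L = 7.51·(4.722892 + 5.685296 + 2.408524) = 7.51·12.816711 = 96.253503 m
LSR: p² = d² − 2 + 2cos(α−β) + 2d(sin α + sin β) = 9.582662; p = √p² = 3.095587; φ = atan2(−cos α − cos β, d + sin α + sin β) − atan2(−2, p) = 0.707744 rad; t = (φ − α) mod 2π = 2.128210 rad, q = (φ − β) mod 2π = 2.976440 rad → L = 7.51·(2.128210 + 3.095587 + 2.976440) = 7.51·8.200237 = 61.583777 m
RSL: p² = d² − 2 + 2cos(α−β) − 2d(sin α + sin β) = 47.539932; p = √p² = 6.894921; φ = atan2(cos α + cos β, d − sin α − sin β) − atan2(2, p) = -0.351024 rad; t = (α − φ) mod 2π = 5.213744 rad, q = (β − φ) mod 2π = 4.365514 rad → L = 7.51·(5.213744 + 6.894921 + 4.365514) = 7.51·16.474178 = 123.721079 m
RLR: c = (6 − d² + 2cos(α−β) + 2d(sin α − sin β))/8 = -3.040324, |c| > 1 → infeasible
LRL: c = (6 − d² + 2cos(α−β) − 2d(sin α − sin β))/8 = -2.438688, |c| > 1 → infeasible
Shortest: LSR with L = 61.583777 m ≈ 61.5838 m
Convert LSR to answer units (arcs ×180/π): t = 2.128210·180/π = 121.9374°, p = ρ·p = 7.51·3.095587 = 23.2479 m, q = 2.976440·180/π = 170.5374°, L = 61.5838 m.

LSR: t = 121.9374°, p = 23.2479 m, q = 170.5374°, L = 61.5838 m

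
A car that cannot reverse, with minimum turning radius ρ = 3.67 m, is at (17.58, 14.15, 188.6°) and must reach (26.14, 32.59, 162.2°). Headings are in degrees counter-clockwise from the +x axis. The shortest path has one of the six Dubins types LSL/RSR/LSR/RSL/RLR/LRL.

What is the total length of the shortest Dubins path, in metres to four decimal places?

Let ψ = atan2(Δy, Δx) = atan2(18.44, 8.56) = 65.0989° be the start→goal bearing.
Normalize: d = |goal − start| / ρ = 20.329958/3.67 = 5.539498, α = (θ_start − ψ) mod 360° = 123.5011° = 2.155501 rad, β = (θ_goal − ψ) mod 360° = 97.1011° = 1.694734 rad.
Common terms: sin α = 0.833875, cos α = -0.551953, sin β = 0.992330, cos β = -0.123621, cos(α−β) = 0.895712, d² = 30.686040. Work in radians in the unit-radius frame; every candidate has L = ρ·(t + p + q).
LSL: p² = 2 + d² − 2cos(α−β) + 2d(sin α − sin β) = 29.139100; p = √p² = 5.398064; φ = atan2(cos β − cos α, d + sin α − sin β) = 0.079433 rad; t = (φ − α) mod 2π = 4.207117 rad, q = (β − φ) mod 2π = 1.615301 rad → L = 3.67·(4.207117 + 5.398064 + 1.615301) = 3.67·11.220483 = 41.179172 m
RSR: p² = 2 + d² − 2cos(α−β) + 2d(sin β − sin α) = 32.650133; p = √p² = 5.714029; φ = atan2(cos α − cos β, d − sin α + sin β) = -0.075032 rad; t = (α − φ) mod 2π = 2.230533 rad, q = (φ − β) mod 2π = 4.513419 rad → L = 3.67·(2.230533 + 5.714029 + 4.513419) = 3.67·12.457982 = 45.720793 m
LSR: p² = d² − 2 + 2cos(α−β) + 2d(sin α + sin β) = 50.709977; p = √p² = 7.121094; φ = atan2(−cos α − cos β, d + sin α + sin β) − atan2(−2, p) = 0.365265 rad; t = (φ − α) mod 2π = 4.492949 rad, q = (φ − β) mod 2π = 4.953716 rad → L = 3.67·(4.492949 + 7.121094 + 4.953716) = 3.67·16.567759 = 60.803676 m
RSL: p² = d² − 2 + 2cos(α−β) − 2d(sin α + sin β) = 10.244949; p = √p² = 3.200773; φ = atan2(cos α + cos β, d − sin α − sin β) − atan2(2, p) = -0.738456 rad; t = (α − φ) mod 2π = 2.893957 rad, q = (β − φ) mod 2π = 2.433190 rad → L = 3.67·(2.893957 + 3.200773 + 2.433190) = 3.67·8.527921 = 31.297470 m
RLR: c = (6 − d² + 2cos(α−β) + 2d(sin α − sin β))/8 = -3.081267, |c| > 1 → infeasible
LRL: c = (6 − d² + 2cos(α−β) − 2d(sin α − sin β))/8 = -2.642387, |c| > 1 → infeasible
Shortest: RSL with L = 31.297470 m ≈ 31.2975 m

31.2975 m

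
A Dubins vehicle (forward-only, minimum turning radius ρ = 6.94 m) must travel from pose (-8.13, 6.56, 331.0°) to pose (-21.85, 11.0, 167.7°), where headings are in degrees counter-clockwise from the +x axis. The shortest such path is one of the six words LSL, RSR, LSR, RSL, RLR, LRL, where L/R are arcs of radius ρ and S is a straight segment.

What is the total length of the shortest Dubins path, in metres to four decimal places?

Let ψ = atan2(Δy, Δx) = atan2(4.44, -13.72) = 162.0676° be the start→goal bearing.
Normalize: d = |goal − start| / ρ = 14.420541/6.94 = 2.077888, α = (θ_start − ψ) mod 360° = 168.9324° = 2.948426 rad, β = (θ_goal − ψ) mod 360° = 5.6324° = 0.098303 rad.
Common terms: sin α = 0.191968, cos α = -0.981401, sin β = 0.098145, cos β = 0.995172, cos(α−β) = -0.957822, d² = 4.317617. Work in radians in the unit-radius frame; every candidate has L = ρ·(t + p + q).
LSL: p² = 2 + d² − 2cos(α−β) + 2d(sin α − sin β) = 8.623168; p = √p² = 2.936523; φ = atan2(cos β − cos α, d + sin α − sin β) = 0.738392 rad; t = (φ − α) mod 2π = 4.073152 rad, q = (β − φ) mod 2π = 5.643096 rad → L = 6.94·(4.073152 + 2.936523 + 5.643096) = 6.94·12.652771 = 87.810231 m
RSR: p² = 2 + d² − 2cos(α−β) + 2d(sin β − sin α) = 7.843357; p = √p² = 2.800599; φ = atan2(cos α − cos β, d − sin α + sin β) = -0.783507 rad; t = (α − φ) mod 2π = 3.731933 rad, q = (φ − β) mod 2π = 5.401375 rad → L = 6.94·(3.731933 + 2.800599 + 5.401375) = 6.94·11.933907 = 82.821317 m
LSR: p² = d² − 2 + 2cos(α−β) + 2d(sin α + sin β) = 1.607616; p = √p² = 1.267918; φ = atan2(−cos α − cos β, d + sin α + sin β) − atan2(−2, p) = 0.999965 rad; t = (φ − α) mod 2π = 4.334725 rad, q = (φ − β) mod 2π = 0.901662 rad → L = 6.94·(4.334725 + 1.267918 + 0.901662) = 6.94·6.504304 = 45.139872 m
RSL: p² = d² − 2 + 2cos(α−β) − 2d(sin α + sin β) = -0.803671 < 0 → infeasible
RLR: c = (6 − d² + 2cos(α−β) + 2d(sin α − sin β))/8 = 0.019580; p = 2π − arccos c = 4.731971 rad; φ = atan2(cos α − cos β, d − sin α + sin β) = -0.783507 rad; t = (α − φ + p/2) mod 2π = 6.097918 rad, q = (α − β − t + p) mod 2π = 1.484175 rad → L = 6.94·(6.097918 + 4.731971 + 1.484175) = 6.94·12.314064 = 85.459603 m
LRL: c = (6 − d² + 2cos(α−β) − 2d(sin α − sin β))/8 = -0.077896; p = 2π − arccos c = 4.634414 rad; φ = atan2(cos β − cos α, d + sin α − sin β) = 0.738392 rad; t = (φ − α + p/2) mod 2π = 0.107173 rad, q = (β − α − t + p) mod 2π = 1.677118 rad → L = 6.94·(0.107173 + 4.634414 + 1.677118) = 6.94·6.418705 = 44.545815 m
Shortest: LRL with L = 44.545815 m ≈ 44.5458 m

44.5458 m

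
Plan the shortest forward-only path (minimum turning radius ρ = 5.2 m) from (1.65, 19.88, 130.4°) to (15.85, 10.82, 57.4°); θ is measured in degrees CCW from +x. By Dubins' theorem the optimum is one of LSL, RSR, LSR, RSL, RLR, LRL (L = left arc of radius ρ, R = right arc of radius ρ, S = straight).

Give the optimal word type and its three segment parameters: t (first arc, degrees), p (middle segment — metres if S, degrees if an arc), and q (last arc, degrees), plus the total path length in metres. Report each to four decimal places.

LSL: t = 217.7620°, p = 14.0787 m, q = 69.2380°, L = 40.1260 m

Let ψ = atan2(Δy, Δx) = atan2(-9.06, 14.20) = -32.5390° be the start→goal bearing.
Normalize: d = |goal − start| / ρ = 16.844097/5.2 = 3.239249, α = (θ_start − ψ) mod 360° = 162.9390° = 2.843822 rad, β = (θ_goal − ψ) mod 360° = 89.9390° = 1.569732 rad.
Common terms: sin α = 0.293389, cos α = -0.955993, sin β = 0.999999, cos β = 0.001064, cos(α−β) = 0.292372, d² = 10.492737. Work in radians in the unit-radius frame; every candidate has L = ρ·(t + p + q).
LSL: p² = 2 + d² − 2cos(α−β) + 2d(sin α − sin β) = 7.330220; p = √p² = 2.707438; φ = atan2(cos β − cos α, d + sin α − sin β) = 0.361301 rad; t = (φ − α) mod 2π = 3.800664 rad, q = (β − φ) mod 2π = 1.208431 rad → L = 5.2·(3.800664 + 2.707438 + 1.208431) = 5.2·7.716533 = 40.125971 m
RSR: p² = 2 + d² − 2cos(α−β) + 2d(sin β − sin α) = 16.485766; p = √p² = 4.060267; φ = atan2(cos α − cos β, d − sin α + sin β) = -0.237952 rad; t = (α − φ) mod 2π = 3.081775 rad, q = (φ − β) mod 2π = 4.475501 rad → L = 5.2·(3.081775 + 4.060267 + 4.475501) = 5.2·11.617542 = 60.411221 m
LSR: p² = d² − 2 + 2cos(α−β) + 2d(sin α + sin β) = 17.456697; p = √p² = 4.178121; φ = atan2(−cos α − cos β, d + sin α + sin β) − atan2(−2, p) = 0.654092 rad; t = (φ − α) mod 2π = 4.093455 rad, q = (φ − β) mod 2π = 5.367545 rad → L = 5.2·(4.093455 + 4.178121 + 5.367545) = 5.2·13.639121 = 70.923428 m
RSL: p² = d² − 2 + 2cos(α−β) − 2d(sin α + sin β) = 0.698263; p = √p² = 0.835621; φ = atan2(cos α + cos β, d − sin α − sin β) − atan2(2, p) = -1.631250 rad; t = (α − φ) mod 2π = 4.475073 rad, q = (β − φ) mod 2π = 3.200982 rad → L = 5.2·(4.475073 + 0.835621 + 3.200982) = 5.2·8.511676 = 44.260716 m
RLR: c = (6 − d² + 2cos(α−β) + 2d(sin α − sin β))/8 = -1.060721, |c| > 1 → infeasible
LRL: c = (6 − d² + 2cos(α−β) − 2d(sin α − sin β))/8 = 0.083722; p = 2π − arccos c = 4.796210 rad; φ = atan2(cos β − cos α, d + sin α − sin β) = 0.361301 rad; t = (φ − α + p/2) mod 2π = 6.198769 rad, q = (β − α − t + p) mod 2π = 3.606535 rad → L = 5.2·(6.198769 + 4.796210 + 3.606535) = 5.2·14.601514 = 75.927873 m
Shortest: LSL with L = 40.125971 m ≈ 40.1260 m
Convert LSL to answer units (arcs ×180/π): t = 3.800664·180/π = 217.7620°, p = ρ·p = 5.2·2.707438 = 14.0787 m, q = 1.208431·180/π = 69.2380°, L = 40.1260 m.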